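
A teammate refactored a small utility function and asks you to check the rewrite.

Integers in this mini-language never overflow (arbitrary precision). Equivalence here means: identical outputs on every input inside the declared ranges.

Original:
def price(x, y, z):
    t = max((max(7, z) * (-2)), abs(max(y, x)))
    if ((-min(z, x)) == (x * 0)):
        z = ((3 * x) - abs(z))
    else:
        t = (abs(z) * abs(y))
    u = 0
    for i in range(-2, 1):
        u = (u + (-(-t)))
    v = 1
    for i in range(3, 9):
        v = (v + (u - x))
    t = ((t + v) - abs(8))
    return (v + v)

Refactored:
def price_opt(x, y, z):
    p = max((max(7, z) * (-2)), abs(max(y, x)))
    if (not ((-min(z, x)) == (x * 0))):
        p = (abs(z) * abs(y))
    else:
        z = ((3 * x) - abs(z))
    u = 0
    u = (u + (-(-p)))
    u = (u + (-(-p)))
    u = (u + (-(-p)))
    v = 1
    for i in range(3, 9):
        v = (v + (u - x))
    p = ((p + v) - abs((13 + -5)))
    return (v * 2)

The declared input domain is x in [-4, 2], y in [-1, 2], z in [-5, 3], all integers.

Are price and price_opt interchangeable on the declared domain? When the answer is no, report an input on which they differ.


Comparing the listings, the differences include: boolean connective usage differs, plus statement counts differ, plus arithmetic usage differs, plus local variable names differ, plus constant usage differs, plus loop structure differs.
As a probe, take x=-1, y=-1, z=-2: price runs t = 1; ((-min(z, x)) == (x * 0)) -> false; t = 2; u = 0; [i=-2]; u = 2; [i=-1]; u = 4; [i=0]; u = 6; v = 1; [i=3]; v = 8; [i=4]; v = 15; [i=5]; v = 22; [i=6]; v = 29; [i=7]; v = 36; [i=8]; v = 43; t = 37; return 86; price_opt runs p = 1; (not ((-min(z, x)) == (x * 0))) -> true; p = 2; u = 0; u = 2; u = 4; u = 6; v = 1; [i=3]; v = 8; [i=4]; v = 15; [i=5]; v = 22; [i=6]; v = 29; [i=7]; v = 36; [i=8]; v = 43; p = 37; return 86; both end at 86.
An exhaustive pass over the 252 declared inputs shows identical outputs.
verdict: equivalent


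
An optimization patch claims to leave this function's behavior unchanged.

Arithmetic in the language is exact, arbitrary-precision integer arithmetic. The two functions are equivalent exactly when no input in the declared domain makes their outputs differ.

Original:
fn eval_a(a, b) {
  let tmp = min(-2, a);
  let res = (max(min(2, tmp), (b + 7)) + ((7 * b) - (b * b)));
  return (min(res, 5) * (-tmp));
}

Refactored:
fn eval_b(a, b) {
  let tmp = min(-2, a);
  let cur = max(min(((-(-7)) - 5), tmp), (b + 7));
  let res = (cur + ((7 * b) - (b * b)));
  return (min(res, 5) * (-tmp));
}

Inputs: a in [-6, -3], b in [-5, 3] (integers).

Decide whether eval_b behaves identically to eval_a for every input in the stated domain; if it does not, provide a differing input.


Behavior is preserved: although local variable names differ, and arithmetic usage differs, and statement counts differ, and constant usage differs, the outputs never diverge.
One worked example (a=-4, b=-1) — eval_a: tmp becomes -4; next res becomes -2; next final value -8; eval_b: tmp becomes -4; next cur becomes 6; next res becomes -2; next final value -8; agreement on -8.
Checked all 36 inputs in the declared domain: the outputs agree on every one.
verdict: equivalent


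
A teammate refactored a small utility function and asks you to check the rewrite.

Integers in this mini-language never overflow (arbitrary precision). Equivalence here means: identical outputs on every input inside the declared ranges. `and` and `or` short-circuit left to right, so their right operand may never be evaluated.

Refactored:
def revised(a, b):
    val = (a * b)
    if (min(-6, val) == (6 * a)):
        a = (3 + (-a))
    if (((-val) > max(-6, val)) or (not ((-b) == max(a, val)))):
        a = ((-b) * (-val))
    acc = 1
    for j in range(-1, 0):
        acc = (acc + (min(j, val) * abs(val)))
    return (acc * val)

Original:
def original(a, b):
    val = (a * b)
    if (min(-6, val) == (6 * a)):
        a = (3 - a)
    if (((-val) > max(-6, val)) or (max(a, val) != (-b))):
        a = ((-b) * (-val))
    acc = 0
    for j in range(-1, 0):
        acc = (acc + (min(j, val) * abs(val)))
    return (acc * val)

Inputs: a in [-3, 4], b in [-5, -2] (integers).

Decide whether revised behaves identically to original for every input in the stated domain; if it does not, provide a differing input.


There is a counterexample at a=-3, b=-5: -225 on one side, -210 on the other.
original: val := 15 | (min(-6, val) == (6 * a)): false | (((-val) > max(-6, val)) or (max(a, val) != (-b))): true | a := -75 | acc := 0 | iter j=-1: | acc := -15 | result -225
revised: val := 15 | (min(-6, val) == (6 * a)): false | (((-val) > max(-6, val)) or (not ((-b) == max(a, val)))): true | a := -75 | acc := 1 | iter j=-1: | acc := -14 | result -210
verdict: not equivalent; witness: a=-3, b=-5


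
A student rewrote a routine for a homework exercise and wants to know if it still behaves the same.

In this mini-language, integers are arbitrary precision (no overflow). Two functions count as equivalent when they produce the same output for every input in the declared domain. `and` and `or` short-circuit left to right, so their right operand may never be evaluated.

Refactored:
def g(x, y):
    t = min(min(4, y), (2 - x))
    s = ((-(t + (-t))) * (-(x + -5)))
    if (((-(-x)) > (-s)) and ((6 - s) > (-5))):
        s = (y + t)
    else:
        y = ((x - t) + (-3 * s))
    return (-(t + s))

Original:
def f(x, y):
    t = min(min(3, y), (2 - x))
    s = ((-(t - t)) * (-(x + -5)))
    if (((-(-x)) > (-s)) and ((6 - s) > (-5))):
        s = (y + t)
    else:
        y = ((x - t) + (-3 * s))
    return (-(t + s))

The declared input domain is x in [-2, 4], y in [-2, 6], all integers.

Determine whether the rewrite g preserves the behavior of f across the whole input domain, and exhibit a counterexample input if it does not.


Not equivalent: x=-2, y=4 separates them (-3 vs -4).
f: t := 3 | s := 0 | (((-(-x)) > (-s)) and ((6 - s) > (-5))): false | y := -5 | result -3
g: t := 4 | s := 0 | (((-(-x)) > (-s)) and ((6 - s) > (-5))): false | y := -6 | result -4
verdict: not equivalent; witness: x=-2, y=4


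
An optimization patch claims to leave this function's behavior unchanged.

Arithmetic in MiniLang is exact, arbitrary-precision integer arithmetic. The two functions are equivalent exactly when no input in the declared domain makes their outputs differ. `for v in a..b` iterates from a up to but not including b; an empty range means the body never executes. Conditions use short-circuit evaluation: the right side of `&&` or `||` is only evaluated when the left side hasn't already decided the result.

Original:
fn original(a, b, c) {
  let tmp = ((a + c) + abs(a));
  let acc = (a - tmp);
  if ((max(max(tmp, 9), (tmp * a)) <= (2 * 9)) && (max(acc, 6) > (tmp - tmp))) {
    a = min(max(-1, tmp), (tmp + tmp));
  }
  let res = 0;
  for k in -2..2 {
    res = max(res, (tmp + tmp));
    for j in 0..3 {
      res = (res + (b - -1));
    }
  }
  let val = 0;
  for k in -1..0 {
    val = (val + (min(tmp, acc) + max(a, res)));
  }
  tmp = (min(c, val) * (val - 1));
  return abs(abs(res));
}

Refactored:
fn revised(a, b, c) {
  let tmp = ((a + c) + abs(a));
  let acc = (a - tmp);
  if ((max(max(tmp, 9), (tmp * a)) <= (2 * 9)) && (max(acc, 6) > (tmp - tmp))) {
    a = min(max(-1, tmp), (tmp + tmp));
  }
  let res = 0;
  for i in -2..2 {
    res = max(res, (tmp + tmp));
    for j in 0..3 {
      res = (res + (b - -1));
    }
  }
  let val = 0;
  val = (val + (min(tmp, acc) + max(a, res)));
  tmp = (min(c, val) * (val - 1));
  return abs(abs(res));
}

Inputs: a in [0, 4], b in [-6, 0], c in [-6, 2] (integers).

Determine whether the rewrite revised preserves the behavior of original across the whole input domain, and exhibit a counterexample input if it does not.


Equivalent — the differences include loop structure differs, local variable names differ, statement counts differ, yet no declared input distinguishes the two.
As a probe, take a=3, b=-1, c=-5: original runs tmp := 1 | acc := 2 | ((max(max(tmp, 9), (tmp * a)) <= (2 * 9)) && (max(acc, 6) > (tmp - tmp))): true | a := 1 | res := 0 | iter k=-2: | res := 2 | iter j=0: | res := 2 | iter j=1: | res := 2 | iter j=2: | res := 2 | iter k=-1: | res := 2 | iter j=0: | res := 2 | iter j=1: | res := 2 | iter j=2: | res := 2 | iter k=0: | res := 2 | iter j=0: | res := 2 | iter j=1: | res := 2 | iter j=2: | res := 2 | iter k=1: | res := 2 | iter j=0: | res := 2 | iter j=1: | res := 2 | iter j=2: | res := 2 | val := 0 | iter k=-1: | val := 3 | tmp := -10 | result 2; revised runs tmp := 1 | acc := 2 | ((max(max(tmp, 9), (tmp * a)) <= (2 * 9)) && (max(acc, 6) > (tmp - tmp))): true | a := 1 | res := 0 | iter i=-2: | res := 2 | iter j=0: | res := 2 | iter j=1: | res := 2 | iter j=2: | res := 2 | iter i=-1: | res := 2 | iter j=0: | res := 2 | iter j=1: | res := 2 | iter j=2: | res := 2 | iter i=0: | res := 2 | iter j=0: | res := 2 | iter j=1: | res := 2 | iter j=2: | res := 2 | iter i=1: | res := 2 | iter j=0: | res := 2 | iter j=1: | res := 2 | iter j=2: | res := 2 | val := 0 | val := 3 | tmp := -10 | result 2; both end at 2.
An exhaustive pass over the 315 declared inputs shows identical outputs.
verdict: equivalent


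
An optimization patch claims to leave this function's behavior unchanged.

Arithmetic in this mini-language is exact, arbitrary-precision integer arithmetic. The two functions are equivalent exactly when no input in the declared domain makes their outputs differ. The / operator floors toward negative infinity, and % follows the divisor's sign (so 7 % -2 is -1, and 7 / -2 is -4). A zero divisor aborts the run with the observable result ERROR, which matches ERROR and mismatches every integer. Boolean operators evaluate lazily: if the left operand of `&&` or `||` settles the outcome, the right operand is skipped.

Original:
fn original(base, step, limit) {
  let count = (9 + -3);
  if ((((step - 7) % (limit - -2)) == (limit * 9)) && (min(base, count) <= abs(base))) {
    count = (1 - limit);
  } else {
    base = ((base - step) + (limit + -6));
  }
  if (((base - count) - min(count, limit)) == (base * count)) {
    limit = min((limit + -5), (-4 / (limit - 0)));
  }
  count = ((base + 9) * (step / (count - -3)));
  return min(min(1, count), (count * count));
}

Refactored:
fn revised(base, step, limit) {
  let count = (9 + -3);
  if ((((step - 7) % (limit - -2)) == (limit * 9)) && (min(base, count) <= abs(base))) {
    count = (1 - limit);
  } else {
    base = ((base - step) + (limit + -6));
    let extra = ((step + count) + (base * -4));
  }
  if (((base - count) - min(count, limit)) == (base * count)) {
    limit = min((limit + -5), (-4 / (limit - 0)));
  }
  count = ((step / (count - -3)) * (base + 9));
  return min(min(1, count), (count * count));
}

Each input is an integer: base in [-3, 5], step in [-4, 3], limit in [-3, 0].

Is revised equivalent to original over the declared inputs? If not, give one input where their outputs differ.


This is a faithful refactor — constant usage differs, plus arithmetic usage differs, plus local variable names differ, plus statement counts differ, but the computed results match everywhere.
As a probe, take base=-3, step=0, limit=-1: original runs count becomes 6; next ((((step - 7) % (limit - -2)) == (limit * 9)) && (min(base, count) <= abs(base))) evaluates to false; next base becomes -10; next (((base - count) - min(count, limit)) == (base * count)) evaluates to false; next count becomes 0; next final value 0; revised runs count becomes 6; next ((((step - 7) % (limit - -2)) == (limit * 9)) && (min(base, count) <= abs(base))) evaluates to false; next base becomes -10; next extra becomes 46; next (((base - count) - min(count, limit)) == (base * count)) evaluates to false; next count becomes 0; next final value 0; both end at 0.
Checked all 288 inputs in the declared domain: the outputs agree on every one.
verdict: equivalent


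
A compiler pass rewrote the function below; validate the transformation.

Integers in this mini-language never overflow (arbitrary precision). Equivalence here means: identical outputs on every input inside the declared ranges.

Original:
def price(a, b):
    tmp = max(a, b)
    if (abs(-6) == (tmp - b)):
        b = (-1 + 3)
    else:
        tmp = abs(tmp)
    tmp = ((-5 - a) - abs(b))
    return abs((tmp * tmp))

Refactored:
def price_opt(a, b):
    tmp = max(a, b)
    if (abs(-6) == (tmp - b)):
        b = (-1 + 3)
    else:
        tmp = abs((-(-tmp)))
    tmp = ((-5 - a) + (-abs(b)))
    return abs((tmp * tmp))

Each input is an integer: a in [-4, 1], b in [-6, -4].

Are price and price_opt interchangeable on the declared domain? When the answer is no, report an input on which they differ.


Differences: arithmetic usage differs — yet all 18 inputs agree.
verdict: equivalent


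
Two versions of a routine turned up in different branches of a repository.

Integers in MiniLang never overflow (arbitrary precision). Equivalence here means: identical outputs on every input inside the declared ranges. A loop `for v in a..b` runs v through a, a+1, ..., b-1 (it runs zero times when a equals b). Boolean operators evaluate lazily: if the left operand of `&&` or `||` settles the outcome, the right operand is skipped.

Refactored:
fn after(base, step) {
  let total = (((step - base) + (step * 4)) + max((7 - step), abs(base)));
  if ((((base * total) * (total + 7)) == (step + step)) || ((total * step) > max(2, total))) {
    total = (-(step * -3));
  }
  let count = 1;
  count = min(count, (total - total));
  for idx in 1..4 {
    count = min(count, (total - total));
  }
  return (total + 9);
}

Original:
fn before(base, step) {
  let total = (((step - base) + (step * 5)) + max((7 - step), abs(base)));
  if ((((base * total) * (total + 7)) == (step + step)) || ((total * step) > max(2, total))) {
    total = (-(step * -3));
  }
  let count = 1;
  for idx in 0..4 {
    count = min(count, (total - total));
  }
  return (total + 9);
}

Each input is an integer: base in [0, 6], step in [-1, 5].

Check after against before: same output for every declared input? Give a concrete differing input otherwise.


Consider the input base=0, step=-1.
before: total := 2 | ((((base * total) * (total + 7)) == (step + step)) || ((total * step) > max(2, total))): false | count := 1 | iter idx=0: | count := 0 | iter idx=1: | count := 0 | iter idx=2: | count := 0 | iter idx=3: | count := 0 | result 11
after: total := 3 | ((((base * total) * (total + 7)) == (step + step)) || ((total * step) > max(2, total))): false | count := 1 | count := 0 | iter idx=1: | count := 0 | iter idx=2: | count := 0 | iter idx=3: | count := 0 | result 12
11 against 12: the behavior changed.
verdict: not equivalent; witness: base=0, step=-1


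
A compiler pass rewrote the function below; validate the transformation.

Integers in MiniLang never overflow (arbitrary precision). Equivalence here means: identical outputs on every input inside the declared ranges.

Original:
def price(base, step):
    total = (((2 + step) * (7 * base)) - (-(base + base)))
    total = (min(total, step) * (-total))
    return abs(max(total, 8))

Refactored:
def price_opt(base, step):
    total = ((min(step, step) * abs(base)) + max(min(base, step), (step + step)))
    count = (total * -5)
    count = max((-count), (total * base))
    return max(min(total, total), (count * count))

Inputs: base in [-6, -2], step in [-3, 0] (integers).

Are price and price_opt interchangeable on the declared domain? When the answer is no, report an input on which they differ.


Take base=-6, step=-3.
price: total = 30; total = 90; return 90
price_opt: total = -24; count = 120; count = 144; return 20736
90 vs 20736 — the two versions disagree here.
verdict: not equivalent; witness: base=-6, step=-3


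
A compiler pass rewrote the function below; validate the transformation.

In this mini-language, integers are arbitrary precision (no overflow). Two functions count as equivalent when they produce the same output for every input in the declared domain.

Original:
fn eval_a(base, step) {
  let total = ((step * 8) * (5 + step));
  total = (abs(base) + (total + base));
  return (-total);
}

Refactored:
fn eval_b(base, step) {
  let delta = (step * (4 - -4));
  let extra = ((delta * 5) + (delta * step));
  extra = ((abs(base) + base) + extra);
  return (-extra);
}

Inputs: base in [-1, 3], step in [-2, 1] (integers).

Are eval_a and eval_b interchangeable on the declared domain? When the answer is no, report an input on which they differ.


Differences: constant usage differs; and statement counts differ; and local variable names differ; and arithmetic usage differs — yet all 20 inputs agree.
verdict: equivalent


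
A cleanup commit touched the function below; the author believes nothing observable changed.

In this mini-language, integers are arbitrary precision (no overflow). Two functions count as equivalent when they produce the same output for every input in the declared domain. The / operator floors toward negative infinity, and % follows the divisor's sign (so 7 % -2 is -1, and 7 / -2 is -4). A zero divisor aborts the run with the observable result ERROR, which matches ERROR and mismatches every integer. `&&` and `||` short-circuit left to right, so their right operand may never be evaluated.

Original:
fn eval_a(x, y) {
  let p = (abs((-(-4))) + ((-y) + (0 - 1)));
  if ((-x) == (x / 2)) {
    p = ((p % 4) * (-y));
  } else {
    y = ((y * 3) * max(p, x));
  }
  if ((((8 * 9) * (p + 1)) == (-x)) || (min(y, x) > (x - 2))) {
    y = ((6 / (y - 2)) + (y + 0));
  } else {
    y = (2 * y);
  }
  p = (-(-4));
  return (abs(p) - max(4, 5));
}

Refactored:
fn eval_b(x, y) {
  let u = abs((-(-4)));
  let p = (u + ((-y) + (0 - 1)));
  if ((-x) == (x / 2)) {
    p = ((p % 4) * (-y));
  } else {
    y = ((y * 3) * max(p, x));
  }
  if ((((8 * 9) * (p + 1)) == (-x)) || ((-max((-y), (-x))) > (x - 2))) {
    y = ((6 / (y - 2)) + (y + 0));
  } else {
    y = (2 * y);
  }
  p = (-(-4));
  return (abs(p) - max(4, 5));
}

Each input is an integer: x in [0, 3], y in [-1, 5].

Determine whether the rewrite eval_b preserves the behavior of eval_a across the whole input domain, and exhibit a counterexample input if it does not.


Reading the diff, among the changes: min/max/abs usage differs; and statement counts differ; and local variable names differ.
Spot check at x=1, y=0 — eval_a: p = 3; ((-x) == (x / 2)) -> false; y = 0; ((((8 * 9) * (p + 1)) == (-x)) || (min(y, x) > (x - 2))) -> true; y = -3; p = 4; return -1. eval_b: u = 4; p = 3; ((-x) == (x / 2)) -> false; y = 0; ((((8 * 9) * (p + 1)) == (-x)) || ((-max((-y), (-x))) > (x - 2))) -> true; y = -3; p = 4; return -1. Both give -1.
Every one of the 28 inputs gives matching results.
verdict: equivalent


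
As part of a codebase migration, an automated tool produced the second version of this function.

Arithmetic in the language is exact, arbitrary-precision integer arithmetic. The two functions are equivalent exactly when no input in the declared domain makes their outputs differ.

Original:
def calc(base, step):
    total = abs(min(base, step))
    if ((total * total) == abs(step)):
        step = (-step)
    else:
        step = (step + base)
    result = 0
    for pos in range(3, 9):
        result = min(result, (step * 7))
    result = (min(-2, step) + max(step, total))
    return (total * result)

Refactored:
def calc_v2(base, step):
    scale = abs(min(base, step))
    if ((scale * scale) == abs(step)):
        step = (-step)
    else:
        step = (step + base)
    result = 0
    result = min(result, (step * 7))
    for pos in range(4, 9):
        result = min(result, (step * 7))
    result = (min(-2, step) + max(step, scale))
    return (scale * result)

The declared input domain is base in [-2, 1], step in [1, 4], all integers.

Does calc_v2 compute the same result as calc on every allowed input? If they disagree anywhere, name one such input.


This is a faithful refactor — statement counts differ; min/max/abs usage differs; local variable names differ; arithmetic usage differs; constant usage differs; loop structure differs, but the computed results match everywhere.
One worked example (base=1, step=2) — calc: total=1, then ((total * total) == abs(step)) is false, then step=3, then result=0, then (pos=3), then result=0, then (pos=4), then result=0, then (pos=5), then result=0, then (pos=6), then result=0, then (pos=7), then result=0, then (pos=8), then result=0, then result=1, then returns 1; calc_v2: scale=1, then ((scale * scale) == abs(step)) is false, then step=3, then result=0, then result=0, then (pos=4), then result=0, then (pos=5), then result=0, then (pos=6), then result=0, then (pos=7), then result=0, then (pos=8), then result=0, then result=1, then returns 1; agreement on 1.
Checked all 16 inputs in the declared domain: the outputs agree on every one.
verdict: equivalent


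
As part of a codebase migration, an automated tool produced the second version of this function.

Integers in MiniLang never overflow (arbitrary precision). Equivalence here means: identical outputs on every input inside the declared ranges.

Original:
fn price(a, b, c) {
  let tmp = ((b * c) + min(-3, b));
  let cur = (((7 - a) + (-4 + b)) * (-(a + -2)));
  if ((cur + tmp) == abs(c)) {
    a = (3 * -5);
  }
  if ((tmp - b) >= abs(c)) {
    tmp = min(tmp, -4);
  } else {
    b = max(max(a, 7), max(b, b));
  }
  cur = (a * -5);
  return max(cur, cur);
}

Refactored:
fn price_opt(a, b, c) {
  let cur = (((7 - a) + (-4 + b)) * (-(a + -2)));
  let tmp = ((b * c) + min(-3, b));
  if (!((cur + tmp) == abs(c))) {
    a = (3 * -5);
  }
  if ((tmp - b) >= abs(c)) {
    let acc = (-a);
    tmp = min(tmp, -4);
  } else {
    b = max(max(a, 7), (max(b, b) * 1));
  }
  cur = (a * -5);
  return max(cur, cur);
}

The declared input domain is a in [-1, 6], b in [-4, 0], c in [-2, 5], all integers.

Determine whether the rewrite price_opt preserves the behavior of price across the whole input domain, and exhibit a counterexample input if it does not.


The rewrite breaks on a=-1, b=-4, c=-2, where the results are 5 and 75.
price: tmp becomes 4; next cur becomes 0; next ((cur + tmp) == abs(c)) evaluates to false; next ((tmp - b) >= abs(c)) evaluates to true; next tmp becomes -4; next cur becomes 5; next final value 5
price_opt: cur becomes 0; next tmp becomes 4; next (!((cur + tmp) == abs(c))) evaluates to true; next a becomes -15; next ((tmp - b) >= abs(c)) evaluates to true; next acc becomes 15; next tmp becomes -4; next cur becomes 75; next final value 75
verdict: not equivalent; witness: a=-1, b=-4, c=-2


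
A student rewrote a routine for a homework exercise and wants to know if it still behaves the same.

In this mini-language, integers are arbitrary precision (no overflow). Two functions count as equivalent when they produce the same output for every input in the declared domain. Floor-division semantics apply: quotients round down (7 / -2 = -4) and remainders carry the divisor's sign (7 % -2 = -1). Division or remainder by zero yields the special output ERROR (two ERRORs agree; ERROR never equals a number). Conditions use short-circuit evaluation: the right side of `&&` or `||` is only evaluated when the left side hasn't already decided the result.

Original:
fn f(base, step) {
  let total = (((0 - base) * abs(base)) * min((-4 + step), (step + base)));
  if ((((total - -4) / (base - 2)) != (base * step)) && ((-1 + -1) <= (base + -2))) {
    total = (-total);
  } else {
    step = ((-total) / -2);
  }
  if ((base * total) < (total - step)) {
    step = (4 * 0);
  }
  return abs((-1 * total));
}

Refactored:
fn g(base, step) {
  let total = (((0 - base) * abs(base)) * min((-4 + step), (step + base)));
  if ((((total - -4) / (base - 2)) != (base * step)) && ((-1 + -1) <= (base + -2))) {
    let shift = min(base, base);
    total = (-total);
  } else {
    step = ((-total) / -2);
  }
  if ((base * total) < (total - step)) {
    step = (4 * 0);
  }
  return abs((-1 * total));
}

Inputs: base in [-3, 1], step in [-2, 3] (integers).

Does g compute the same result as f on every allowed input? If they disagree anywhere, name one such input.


Differences: local variable names differ; also statement counts differ; also min/max/abs usage differs — yet all 30 inputs agree.
verdict: equivalent


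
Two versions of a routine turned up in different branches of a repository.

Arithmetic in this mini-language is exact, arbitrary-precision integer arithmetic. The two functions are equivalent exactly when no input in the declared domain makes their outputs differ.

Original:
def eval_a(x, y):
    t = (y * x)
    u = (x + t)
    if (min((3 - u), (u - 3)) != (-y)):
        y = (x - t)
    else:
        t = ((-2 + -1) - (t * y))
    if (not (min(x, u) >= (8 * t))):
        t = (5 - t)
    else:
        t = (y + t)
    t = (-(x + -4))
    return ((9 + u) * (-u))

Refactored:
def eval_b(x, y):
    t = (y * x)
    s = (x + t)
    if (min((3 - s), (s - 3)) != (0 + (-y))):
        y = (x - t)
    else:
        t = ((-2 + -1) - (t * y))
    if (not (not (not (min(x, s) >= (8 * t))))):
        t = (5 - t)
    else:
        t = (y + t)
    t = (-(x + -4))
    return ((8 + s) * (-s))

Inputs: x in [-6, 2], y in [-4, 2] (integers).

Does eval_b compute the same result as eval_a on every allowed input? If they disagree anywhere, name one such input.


The rewrite breaks on x=-6, y=-4, where the results are -486 and -468.
eval_a: t := 24 | u := 18 | (min((3 - u), (u - 3)) != (-y)): true | y := -30 | (not (min(x, u) >= (8 * t))): true | t := -19 | t := 10 | result -486
eval_b: t := 24 | s := 18 | (min((3 - s), (s - 3)) != (0 + (-y))): true | y := -30 | (not (not (not (min(x, s) >= (8 * t))))): true | t := -19 | t := 10 | result -468
verdict: not equivalent; witness: x=-6, y=-4


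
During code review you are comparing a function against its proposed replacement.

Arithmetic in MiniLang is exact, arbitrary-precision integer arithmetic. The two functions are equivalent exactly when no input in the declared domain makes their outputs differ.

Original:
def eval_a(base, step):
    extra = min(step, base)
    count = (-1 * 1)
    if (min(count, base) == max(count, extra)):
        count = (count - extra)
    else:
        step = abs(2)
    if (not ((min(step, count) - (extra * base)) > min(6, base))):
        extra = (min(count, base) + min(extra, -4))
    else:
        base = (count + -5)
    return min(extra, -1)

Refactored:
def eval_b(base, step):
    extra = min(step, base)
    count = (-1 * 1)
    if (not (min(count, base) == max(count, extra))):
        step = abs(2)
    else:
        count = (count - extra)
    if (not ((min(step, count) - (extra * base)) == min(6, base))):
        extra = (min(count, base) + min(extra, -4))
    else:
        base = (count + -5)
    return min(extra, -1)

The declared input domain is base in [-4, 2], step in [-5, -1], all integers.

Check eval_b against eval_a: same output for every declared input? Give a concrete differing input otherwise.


Try base=2, step=-5.
eval_a: extra becomes -5; next count becomes -1; next (min(count, base) == max(count, extra)) evaluates to true; next count becomes 4; next (not ((min(step, count) - (extra * base)) > min(6, base))) evaluates to false; next base becomes -1; next final value -5
eval_b: extra becomes -5; next count becomes -1; next (not (min(count, base) == max(count, extra))) evaluates to false; next count becomes 4; next (not ((min(step, count) - (extra * base)) == min(6, base))) evaluates to true; next extra becomes -3; next final value -3
-5 and -3 differ, so these are not the same function on this domain.
verdict: not equivalent; witness: base=2, step=-5


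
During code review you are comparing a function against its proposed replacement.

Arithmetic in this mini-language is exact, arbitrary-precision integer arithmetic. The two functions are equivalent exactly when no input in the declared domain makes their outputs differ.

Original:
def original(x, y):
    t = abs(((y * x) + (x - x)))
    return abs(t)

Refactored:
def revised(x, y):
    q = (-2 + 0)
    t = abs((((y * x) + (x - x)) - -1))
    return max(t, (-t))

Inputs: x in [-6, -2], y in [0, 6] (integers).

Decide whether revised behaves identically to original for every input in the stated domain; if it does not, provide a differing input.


These are not equivalent — on x=-6, y=0 the outputs split (0 vs 1).
original: t = 0; return 0
revised: q = -2; t = 1; return 1
verdict: not equivalent; witness: x=-6, y=0


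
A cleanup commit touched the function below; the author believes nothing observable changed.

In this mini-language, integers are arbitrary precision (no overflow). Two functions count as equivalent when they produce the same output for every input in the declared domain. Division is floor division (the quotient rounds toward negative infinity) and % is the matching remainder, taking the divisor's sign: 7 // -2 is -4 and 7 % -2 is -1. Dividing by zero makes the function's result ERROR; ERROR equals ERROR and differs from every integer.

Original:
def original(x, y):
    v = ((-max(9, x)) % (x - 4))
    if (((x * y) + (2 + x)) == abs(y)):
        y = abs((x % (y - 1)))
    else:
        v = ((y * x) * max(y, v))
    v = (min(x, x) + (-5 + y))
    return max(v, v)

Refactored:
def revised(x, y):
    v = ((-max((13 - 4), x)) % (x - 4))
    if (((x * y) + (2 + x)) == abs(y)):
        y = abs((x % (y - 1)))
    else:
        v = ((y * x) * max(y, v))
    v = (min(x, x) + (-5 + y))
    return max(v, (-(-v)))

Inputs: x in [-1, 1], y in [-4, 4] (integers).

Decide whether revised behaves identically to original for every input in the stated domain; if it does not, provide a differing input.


Although constant usage differs; also arithmetic usage differs, 27/27 inputs agree.
verdict: equivalent


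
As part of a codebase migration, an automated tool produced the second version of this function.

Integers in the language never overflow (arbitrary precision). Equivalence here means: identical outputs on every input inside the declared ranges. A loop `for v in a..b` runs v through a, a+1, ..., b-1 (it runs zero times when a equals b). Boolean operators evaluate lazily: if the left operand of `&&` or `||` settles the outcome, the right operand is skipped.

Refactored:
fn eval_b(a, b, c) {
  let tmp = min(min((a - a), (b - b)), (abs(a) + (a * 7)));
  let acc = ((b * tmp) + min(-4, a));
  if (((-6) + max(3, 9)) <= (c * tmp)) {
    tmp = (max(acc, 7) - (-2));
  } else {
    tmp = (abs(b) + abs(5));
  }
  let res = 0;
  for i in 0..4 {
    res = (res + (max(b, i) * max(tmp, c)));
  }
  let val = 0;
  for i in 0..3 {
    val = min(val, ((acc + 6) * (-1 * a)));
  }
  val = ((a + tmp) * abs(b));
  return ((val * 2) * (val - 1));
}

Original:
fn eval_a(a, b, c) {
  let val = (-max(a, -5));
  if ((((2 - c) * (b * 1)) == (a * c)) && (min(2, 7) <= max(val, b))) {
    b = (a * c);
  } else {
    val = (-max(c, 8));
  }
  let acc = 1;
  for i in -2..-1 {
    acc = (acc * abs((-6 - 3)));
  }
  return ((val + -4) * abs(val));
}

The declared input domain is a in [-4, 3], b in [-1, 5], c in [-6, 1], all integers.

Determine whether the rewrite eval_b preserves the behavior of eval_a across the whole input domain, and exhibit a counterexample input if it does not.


There is a counterexample at a=-4, b=-1, c=-6: -96 on one side, 612 on the other.
eval_a: val := 4 | ((((2 - c) * (b * 1)) == (a * c)) && (min(2, 7) <= max(val, b))): false | val := -8 | acc := 1 | iter i=-2: | acc := 9 | result -96
eval_b: tmp := -24 | acc := 20 | (((-6) + max(3, 9)) <= (c * tmp)): true | tmp := 22 | res := 0 | iter i=0: | res := 0 | iter i=1: | res := 22 | iter i=2: | res := 66 | iter i=3: | res := 132 | val := 0 | iter i=0: | val := 0 | iter i=1: | val := 0 | iter i=2: | val := 0 | val := 18 | result 612
verdict: not equivalent; witness: a=-4, b=-1, c=-6


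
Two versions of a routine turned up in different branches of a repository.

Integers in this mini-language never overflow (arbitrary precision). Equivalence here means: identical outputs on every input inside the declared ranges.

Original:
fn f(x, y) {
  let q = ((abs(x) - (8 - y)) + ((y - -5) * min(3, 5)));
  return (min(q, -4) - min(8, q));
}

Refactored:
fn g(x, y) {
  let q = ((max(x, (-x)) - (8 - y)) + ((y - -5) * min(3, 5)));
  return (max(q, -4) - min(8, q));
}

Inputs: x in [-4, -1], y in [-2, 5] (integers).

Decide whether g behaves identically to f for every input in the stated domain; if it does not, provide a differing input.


These are not equivalent — on x=-4, y=-2 the outputs split (-7 vs 0).
f: q=3, then returns -7
g: q=3, then returns 0
verdict: not equivalent; witness: x=-4, y=-2


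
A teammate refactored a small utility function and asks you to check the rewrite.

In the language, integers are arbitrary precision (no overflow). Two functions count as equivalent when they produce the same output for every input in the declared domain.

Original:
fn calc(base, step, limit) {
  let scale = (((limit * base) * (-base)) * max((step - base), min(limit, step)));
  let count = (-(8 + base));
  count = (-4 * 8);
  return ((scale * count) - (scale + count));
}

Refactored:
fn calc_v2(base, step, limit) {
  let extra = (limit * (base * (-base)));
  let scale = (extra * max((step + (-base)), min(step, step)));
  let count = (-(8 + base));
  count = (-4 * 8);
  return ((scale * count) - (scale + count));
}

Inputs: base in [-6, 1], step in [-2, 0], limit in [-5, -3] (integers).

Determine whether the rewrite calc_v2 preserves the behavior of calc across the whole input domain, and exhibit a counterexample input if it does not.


Run the pair on base=1, step=-2, limit=-5.
calc: scale := -15 | count := -9 | count := -32 | result 527
calc_v2: extra := 5 | scale := -10 | count := -9 | count := -32 | result 362
527 != 362, so the rewrite changes behavior.
verdict: not equivalent; witness: base=1, step=-2, limit=-5


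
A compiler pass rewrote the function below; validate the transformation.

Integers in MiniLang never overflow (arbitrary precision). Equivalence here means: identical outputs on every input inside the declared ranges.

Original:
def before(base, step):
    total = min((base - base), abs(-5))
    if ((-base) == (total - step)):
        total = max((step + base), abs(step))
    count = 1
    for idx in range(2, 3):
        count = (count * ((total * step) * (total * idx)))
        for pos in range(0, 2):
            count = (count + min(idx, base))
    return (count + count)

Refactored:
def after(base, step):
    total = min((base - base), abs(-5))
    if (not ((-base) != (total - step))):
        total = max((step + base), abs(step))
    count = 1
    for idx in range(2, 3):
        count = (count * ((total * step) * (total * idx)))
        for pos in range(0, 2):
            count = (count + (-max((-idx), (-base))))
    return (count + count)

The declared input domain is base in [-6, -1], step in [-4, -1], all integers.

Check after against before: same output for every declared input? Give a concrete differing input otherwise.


Changes here: min/max/abs usage differs; and boolean connective usage differs; and comparison usage differs; the full 24-point sweep finds no disagreement.
verdict: equivalent


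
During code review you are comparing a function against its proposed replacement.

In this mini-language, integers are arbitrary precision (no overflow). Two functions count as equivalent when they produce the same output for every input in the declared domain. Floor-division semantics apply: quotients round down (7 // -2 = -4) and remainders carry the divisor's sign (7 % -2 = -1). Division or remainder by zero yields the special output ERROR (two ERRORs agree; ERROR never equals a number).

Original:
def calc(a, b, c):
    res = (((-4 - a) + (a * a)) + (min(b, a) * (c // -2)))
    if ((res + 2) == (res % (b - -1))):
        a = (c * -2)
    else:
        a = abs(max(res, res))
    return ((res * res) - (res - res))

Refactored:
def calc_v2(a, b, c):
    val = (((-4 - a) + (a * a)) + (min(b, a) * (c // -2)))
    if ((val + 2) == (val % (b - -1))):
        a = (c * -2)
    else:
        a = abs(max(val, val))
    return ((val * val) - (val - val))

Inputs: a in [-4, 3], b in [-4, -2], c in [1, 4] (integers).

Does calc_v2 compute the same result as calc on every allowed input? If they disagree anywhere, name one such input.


Behavior is preserved: although local variable names differ, the outputs never diverge.
Tracing a=1, b=-3, c=4: calc: res=2, then ((res + 2) == (res % (b - -1))) is false, then a=2, then returns 4 | calc_v2: val=2, then ((val + 2) == (val % (b - -1))) is false, then a=2, then returns 4 — matching result 4.
An exhaustive pass over the 96 declared inputs shows identical outputs.
verdict: equivalent


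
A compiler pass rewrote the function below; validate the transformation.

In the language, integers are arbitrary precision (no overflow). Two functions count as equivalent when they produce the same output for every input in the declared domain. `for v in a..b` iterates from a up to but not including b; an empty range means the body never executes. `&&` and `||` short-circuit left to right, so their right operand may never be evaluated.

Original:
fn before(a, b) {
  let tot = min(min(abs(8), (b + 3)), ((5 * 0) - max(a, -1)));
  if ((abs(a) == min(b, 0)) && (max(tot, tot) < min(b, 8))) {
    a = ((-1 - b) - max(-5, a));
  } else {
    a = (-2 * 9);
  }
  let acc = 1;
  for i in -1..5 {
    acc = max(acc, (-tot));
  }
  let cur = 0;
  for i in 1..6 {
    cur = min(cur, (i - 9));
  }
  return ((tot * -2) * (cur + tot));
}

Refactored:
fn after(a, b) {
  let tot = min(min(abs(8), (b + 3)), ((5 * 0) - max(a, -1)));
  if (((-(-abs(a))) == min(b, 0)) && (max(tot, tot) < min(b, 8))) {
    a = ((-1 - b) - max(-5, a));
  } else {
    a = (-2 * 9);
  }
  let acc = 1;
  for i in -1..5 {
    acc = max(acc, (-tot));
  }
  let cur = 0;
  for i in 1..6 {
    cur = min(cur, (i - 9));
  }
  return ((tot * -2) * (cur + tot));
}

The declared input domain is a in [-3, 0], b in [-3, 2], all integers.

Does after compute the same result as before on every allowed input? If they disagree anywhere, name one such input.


Side by side, the visible changes include: same computation, different form.
Tracing a=-1, b=-3: before: tot=0, then ((abs(a) == min(b, 0)) && (max(tot, tot) < min(b, 8))) is false, then a=-18, then acc=1, then (i=-1), then acc=1, then (i=0), then acc=1, then (i=1), then acc=1, then (i=2), then acc=1, then (i=3), then acc=1, then (i=4), then acc=1, then cur=0, then (i=1), then cur=-8, then (i=2), then cur=-8, then (i=3), then cur=-8, then (i=4), then cur=-8, then (i=5), then cur=-8, then returns 0 | after: tot=0, then (((-(-abs(a))) == min(b, 0)) && (max(tot, tot) < min(b, 8))) is false, then a=-18, then acc=1, then (i=-1), then acc=1, then (i=0), then acc=1, then (i=1), then acc=1, then (i=2), then acc=1, then (i=3), then acc=1, then (i=4), then acc=1, then cur=0, then (i=1), then cur=-8, then (i=2), then cur=-8, then (i=3), then cur=-8, then (i=4), then cur=-8, then (i=5), then cur=-8, then returns 0 — matching result 0.
Checked all 24 inputs in the declared domain: the outputs agree on every one.
verdict: equivalent


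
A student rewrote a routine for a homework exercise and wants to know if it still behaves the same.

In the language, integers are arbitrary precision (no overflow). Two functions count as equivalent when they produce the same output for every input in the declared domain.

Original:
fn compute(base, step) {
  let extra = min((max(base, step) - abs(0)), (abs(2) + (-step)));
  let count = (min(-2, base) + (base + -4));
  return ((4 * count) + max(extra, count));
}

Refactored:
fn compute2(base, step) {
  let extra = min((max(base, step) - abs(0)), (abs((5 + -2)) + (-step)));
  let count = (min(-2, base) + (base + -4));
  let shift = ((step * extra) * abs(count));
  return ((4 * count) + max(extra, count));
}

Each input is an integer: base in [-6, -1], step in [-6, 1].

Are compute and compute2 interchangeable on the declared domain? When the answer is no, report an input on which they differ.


Although `4` became `5`, no input in the stated domain can expose it; all 48 inputs agree.
verdict: equivalent


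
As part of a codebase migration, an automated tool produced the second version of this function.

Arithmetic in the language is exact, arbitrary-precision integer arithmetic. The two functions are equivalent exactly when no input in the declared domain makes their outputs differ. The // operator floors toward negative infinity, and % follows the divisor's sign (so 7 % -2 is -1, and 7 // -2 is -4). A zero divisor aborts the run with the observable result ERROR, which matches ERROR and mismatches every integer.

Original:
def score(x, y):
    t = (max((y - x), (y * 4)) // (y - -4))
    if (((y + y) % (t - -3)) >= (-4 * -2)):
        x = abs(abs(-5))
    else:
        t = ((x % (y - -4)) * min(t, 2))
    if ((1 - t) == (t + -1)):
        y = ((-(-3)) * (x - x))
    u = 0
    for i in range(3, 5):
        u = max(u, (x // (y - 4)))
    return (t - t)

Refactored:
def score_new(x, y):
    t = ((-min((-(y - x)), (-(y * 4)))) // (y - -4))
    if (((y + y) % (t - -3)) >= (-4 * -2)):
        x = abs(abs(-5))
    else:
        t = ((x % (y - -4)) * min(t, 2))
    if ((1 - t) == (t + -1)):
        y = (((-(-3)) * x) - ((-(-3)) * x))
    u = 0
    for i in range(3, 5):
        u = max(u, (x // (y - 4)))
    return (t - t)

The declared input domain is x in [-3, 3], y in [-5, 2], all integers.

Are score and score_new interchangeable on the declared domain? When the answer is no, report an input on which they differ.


Changes here: min/max/abs usage differs; constant usage differs; arithmetic usage differs; the full 56-point sweep finds no disagreement.
verdict: equivalent
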